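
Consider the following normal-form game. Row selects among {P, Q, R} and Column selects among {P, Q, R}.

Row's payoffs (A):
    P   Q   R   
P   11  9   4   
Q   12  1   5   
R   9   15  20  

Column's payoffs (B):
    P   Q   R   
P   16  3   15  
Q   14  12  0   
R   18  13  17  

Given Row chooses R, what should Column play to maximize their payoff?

With Row fixed at R, Column's payoffs are: P → 18, Q → 13, R → 17.
The maximum is 18, achieved by P.

P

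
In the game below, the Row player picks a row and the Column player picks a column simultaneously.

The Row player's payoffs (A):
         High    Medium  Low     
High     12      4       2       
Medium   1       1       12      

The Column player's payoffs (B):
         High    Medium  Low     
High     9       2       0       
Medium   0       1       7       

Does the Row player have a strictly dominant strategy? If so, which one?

No strictly dominant strategy

Check whether one of the Row player's strategies beats all alternatives regardless of what the opponent does.
High is not dominant: against Low, Medium gives 12 > 2.
Medium is not dominant: against High, High gives 12 > 1.
No single strategy is best against every opponent action.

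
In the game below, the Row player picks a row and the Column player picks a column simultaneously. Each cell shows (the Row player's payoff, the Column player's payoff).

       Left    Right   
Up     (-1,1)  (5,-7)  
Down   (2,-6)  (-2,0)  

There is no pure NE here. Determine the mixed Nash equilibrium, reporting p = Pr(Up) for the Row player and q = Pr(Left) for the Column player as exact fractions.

In a mixed NE each player is indifferent between their pure strategies, so the opponent's mix sets the indifference.
The Column player indifferent between Left and Right: p·1 + (1−p)·(-6) = p·(-7) + (1−p)·0 ⟹ (-6) + 7p = 0 + (-7)p ⟹ p = 3/7.
The Row player indifferent between Up and Down: q·(-1) + (1−q)·5 = q·2 + (1−q)·(-2) ⟹ 5 + (-6)q = (-2) + 4q ⟹ q = 7/10.

p = 3/7, q = 7/10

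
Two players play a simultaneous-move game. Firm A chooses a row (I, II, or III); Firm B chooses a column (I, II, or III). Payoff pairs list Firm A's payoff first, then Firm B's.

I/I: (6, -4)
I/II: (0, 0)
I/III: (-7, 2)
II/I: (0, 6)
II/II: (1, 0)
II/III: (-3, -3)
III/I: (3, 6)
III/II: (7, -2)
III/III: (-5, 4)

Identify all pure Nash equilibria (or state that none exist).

No pure-strategy Nash equilibrium

Find each player's best response to every opponent strategy; NE are the intersections.
Firm A's best responses — vs I: I (payoff 6); vs II: III (payoff 7); vs III: II (payoff -3).
Firm B's best responses — vs I: III (payoff 2); vs II: I (payoff 6); vs III: I (payoff 6).
No cell has both players best-responding. For instance, Firm A's best reply to I is I, but against I Firm B prefers III over I.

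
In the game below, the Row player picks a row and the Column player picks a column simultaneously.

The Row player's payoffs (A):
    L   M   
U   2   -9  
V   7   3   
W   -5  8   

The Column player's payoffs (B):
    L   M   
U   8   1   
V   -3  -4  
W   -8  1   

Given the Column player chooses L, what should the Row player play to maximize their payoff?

With the Column player fixed at L, the Row player's payoffs are: U → 2, V → 7, W → -5.
The maximum is 7, achieved by V.

V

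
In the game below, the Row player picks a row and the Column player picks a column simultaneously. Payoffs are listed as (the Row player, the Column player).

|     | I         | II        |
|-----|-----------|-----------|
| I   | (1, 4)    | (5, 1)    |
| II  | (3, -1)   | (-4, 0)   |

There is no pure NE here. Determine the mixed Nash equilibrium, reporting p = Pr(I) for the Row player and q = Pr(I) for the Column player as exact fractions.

p = 1/4, q = 9/11

Each player's mixing probability is pinned down by making the *other* player indifferent.
The Column player indifferent between I and II: p·4 + (1−p)·(-1) = p·1 + (1−p)·0 ⟹ (-1) + 5p = 0 + 1p ⟹ p = 1/4.
The Row player indifferent between I and II: q·1 + (1−q)·5 = q·3 + (1−q)·(-4) ⟹ 5 + (-4)q = (-4) + 7q ⟹ q = 9/11.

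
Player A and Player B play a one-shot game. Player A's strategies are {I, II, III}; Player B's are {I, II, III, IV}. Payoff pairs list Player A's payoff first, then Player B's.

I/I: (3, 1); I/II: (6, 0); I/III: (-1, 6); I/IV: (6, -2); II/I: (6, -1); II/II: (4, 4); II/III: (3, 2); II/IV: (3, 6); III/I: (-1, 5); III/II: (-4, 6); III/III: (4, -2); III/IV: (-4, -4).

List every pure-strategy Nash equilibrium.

A profile is a Nash equilibrium when each player is best-responding to the other.
Player A's best responses — vs I: II (payoff 6); vs II: I (payoff 6); vs III: III (payoff 4); vs IV: I (payoff 6).
Player B's best responses — vs I: III (payoff 6); vs II: IV (payoff 6); vs III: II (payoff 6).
No cell has both players best-responding. For instance, Player A's best reply to IV is I, but against I Player B prefers III over IV.

None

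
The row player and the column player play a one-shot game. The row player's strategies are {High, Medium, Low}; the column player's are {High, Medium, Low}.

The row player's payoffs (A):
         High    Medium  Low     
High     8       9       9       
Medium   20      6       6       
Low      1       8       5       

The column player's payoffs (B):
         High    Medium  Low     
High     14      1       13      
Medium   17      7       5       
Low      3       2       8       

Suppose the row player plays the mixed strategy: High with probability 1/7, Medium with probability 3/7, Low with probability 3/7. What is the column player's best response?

High

Compute the column player's expected payoff from each pure strategy against the given mix.
High: (1/7)·14 + (3/7)·17 + (3/7)·3 = 74/7
Medium: (1/7)·1 + (3/7)·7 + (3/7)·2 = 4
Low: (1/7)·13 + (3/7)·5 + (3/7)·8 = 52/7
Highest expected payoff is 74/7, from High.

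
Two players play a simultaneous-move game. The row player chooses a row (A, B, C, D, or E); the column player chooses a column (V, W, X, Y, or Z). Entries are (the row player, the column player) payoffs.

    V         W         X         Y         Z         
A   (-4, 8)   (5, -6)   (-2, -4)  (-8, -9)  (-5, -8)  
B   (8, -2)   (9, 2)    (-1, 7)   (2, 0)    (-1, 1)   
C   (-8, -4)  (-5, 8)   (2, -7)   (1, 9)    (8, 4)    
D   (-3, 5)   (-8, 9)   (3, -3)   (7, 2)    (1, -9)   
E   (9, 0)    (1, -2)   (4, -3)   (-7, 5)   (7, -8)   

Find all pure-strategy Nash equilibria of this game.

Check mutual best responses: a cell is a NE iff neither player can gain by unilaterally deviating.
The row player's best responses — vs V: E (payoff 9); vs W: B (payoff 9); vs X: E (payoff 4); vs Y: D (payoff 7); vs Z: C (payoff 8).
The column player's best responses — vs A: V (payoff 8); vs B: X (payoff 7); vs C: Y (payoff 9); vs D: W (payoff 9); vs E: Y (payoff 5).
No cell has both players best-responding. For instance, the row player's best reply to V is E, but against E the column player prefers Y over V.

No pure-strategy Nash equilibrium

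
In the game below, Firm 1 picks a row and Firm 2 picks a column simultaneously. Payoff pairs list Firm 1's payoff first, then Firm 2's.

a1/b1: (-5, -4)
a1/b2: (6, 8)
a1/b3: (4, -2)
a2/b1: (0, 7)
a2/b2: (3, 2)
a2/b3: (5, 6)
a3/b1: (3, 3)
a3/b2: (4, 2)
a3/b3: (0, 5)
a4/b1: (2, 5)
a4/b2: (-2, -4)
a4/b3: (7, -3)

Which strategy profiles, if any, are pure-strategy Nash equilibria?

Find each player's best response to every opponent strategy; NE are the intersections.
Firm 1's best responses — vs b1: a3 (payoff 3); vs b2: a1 (payoff 6); vs b3: a4 (payoff 7).
Firm 2's best responses — vs a1: b2 (payoff 8); vs a2: b1 (payoff 7); vs a3: b3 (payoff 5); vs a4: b1 (payoff 5).
The only mutual best response is (a1, b2); neither player gains by switching there.

(a1, b2)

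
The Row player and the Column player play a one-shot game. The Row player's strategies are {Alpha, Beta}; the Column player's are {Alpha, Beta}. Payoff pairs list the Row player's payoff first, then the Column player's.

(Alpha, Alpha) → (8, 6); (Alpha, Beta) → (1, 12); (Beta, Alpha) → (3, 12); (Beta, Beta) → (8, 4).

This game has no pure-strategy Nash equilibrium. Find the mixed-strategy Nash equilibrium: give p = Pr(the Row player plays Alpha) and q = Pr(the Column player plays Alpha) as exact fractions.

p = 4/7, q = 7/12

In a mixed NE each player is indifferent between their pure strategies, so the opponent's mix sets the indifference.
The Column player indifferent between Alpha and Beta: p·6 + (1−p)·12 = p·12 + (1−p)·4 ⟹ 12 + (-6)p = 4 + 8p ⟹ p = 4/7.
The Row player indifferent between Alpha and Beta: q·8 + (1−q)·1 = q·3 + (1−q)·8 ⟹ 1 + 7q = 8 + (-5)q ⟹ q = 7/12.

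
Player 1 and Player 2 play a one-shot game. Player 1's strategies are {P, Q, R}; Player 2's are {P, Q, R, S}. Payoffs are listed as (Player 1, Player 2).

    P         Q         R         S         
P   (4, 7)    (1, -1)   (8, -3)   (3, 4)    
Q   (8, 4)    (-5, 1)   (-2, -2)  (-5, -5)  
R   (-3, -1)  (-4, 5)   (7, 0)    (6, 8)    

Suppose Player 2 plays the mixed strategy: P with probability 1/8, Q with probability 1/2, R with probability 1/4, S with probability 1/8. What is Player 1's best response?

P

Player 1's best reply maximizes expected payoff against the mix.
P: (1/8)·4 + (1/2)·1 + (1/4)·8 + (1/8)·3 = 27/8
Q: (1/8)·8 + (1/2)·(-5) + (1/4)·(-2) + (1/8)·(-5) = -21/8
R: (1/8)·(-3) + (1/2)·(-4) + (1/4)·7 + (1/8)·6 = 1/8
Highest expected payoff is 27/8, from P.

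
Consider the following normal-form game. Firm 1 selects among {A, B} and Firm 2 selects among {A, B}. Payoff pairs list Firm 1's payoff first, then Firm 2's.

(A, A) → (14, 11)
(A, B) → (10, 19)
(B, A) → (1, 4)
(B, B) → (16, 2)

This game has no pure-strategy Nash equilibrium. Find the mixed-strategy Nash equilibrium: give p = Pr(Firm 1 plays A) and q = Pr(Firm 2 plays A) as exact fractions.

Each player's mixing probability is pinned down by making the *other* player indifferent.
Firm 2 indifferent between A and B: p·11 + (1−p)·4 = p·19 + (1−p)·2 ⟹ 4 + 7p = 2 + 17p ⟹ p = 1/5.
Firm 1 indifferent between A and B: q·14 + (1−q)·10 = q·1 + (1−q)·16 ⟹ 10 + 4q = 16 + (-15)q ⟹ q = 6/19.

p = 1/5, q = 6/19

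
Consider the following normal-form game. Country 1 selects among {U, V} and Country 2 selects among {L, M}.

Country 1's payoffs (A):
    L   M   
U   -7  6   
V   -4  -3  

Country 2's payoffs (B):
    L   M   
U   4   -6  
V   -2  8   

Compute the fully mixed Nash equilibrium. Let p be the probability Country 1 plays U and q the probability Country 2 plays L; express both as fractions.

Each player's mixing probability is pinned down by making the *other* player indifferent.
Country 2 indifferent between L and M: p·4 + (1−p)·(-2) = p·(-6) + (1−p)·8 ⟹ (-2) + 6p = 8 + (-14)p ⟹ p = 1/2.
Country 1 indifferent between U and V: q·(-7) + (1−q)·6 = q·(-4) + (1−q)·(-3) ⟹ 6 + (-13)q = (-3) + (-1)q ⟹ q = 3/4.

p = 1/2, q = 3/4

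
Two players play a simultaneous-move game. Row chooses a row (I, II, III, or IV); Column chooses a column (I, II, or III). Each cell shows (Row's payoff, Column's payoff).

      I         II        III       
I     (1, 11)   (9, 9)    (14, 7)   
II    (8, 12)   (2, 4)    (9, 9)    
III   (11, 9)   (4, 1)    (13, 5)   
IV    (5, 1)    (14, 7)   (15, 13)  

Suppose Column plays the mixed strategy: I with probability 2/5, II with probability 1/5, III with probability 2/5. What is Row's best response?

Compute Row's expected payoff from each pure strategy against the given mix.
I: (2/5)·1 + (1/5)·9 + (2/5)·14 = 39/5
II: (2/5)·8 + (1/5)·2 + (2/5)·9 = 36/5
III: (2/5)·11 + (1/5)·4 + (2/5)·13 = 52/5
IV: (2/5)·5 + (1/5)·14 + (2/5)·15 = 54/5
Highest expected payoff is 54/5, from IV.

IV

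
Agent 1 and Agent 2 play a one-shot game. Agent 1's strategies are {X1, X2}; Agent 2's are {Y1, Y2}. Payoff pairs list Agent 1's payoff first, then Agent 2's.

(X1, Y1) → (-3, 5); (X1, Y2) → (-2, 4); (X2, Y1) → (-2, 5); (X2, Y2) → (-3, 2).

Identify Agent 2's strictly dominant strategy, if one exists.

A strategy is strictly dominant if it gives Agent 2 a strictly higher payoff than every other strategy, against every choice by the opponent.
Y1 strictly dominates: vs X1: 5 > 4; vs X2: 5 > 2.

Y1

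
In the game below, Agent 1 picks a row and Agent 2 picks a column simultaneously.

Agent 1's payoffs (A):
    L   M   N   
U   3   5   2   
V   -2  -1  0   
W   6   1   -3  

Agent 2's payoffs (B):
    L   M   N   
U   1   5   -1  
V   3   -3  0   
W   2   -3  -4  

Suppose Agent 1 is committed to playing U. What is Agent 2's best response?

With Agent 1 fixed at U, Agent 2's payoffs are: L → 1, M → 5, N → -1.
The maximum is 5, achieved by M.

M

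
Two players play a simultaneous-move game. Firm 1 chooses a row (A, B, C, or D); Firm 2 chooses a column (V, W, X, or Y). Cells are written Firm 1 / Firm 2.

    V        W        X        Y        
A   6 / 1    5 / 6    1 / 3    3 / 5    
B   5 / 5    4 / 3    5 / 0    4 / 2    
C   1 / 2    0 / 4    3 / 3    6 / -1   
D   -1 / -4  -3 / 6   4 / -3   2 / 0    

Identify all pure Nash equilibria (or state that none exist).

Check mutual best responses: a cell is a NE iff neither player can gain by unilaterally deviating.
Firm 1's best responses — vs V: A (payoff 6); vs W: A (payoff 5); vs X: B (payoff 5); vs Y: C (payoff 6).
Firm 2's best responses — vs A: W (payoff 6); vs B: V (payoff 5); vs C: W (payoff 4); vs D: W (payoff 6).
The only mutual best response is (A, W); neither player gains by switching there.

(A, W)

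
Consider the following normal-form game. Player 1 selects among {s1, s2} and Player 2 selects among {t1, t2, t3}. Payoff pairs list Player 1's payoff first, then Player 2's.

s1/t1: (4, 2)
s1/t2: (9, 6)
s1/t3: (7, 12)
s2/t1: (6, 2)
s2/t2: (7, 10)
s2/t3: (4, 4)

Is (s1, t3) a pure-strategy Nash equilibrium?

Holding Player 2 at t3: Player 1 gets 7 from s1, versus 4 from s2. No profitable deviation for Player 1.
Holding Player 1 at s1: Player 2 gets 12 from t3, versus 2 from t1, 6 from t2. No profitable deviation for Player 2 either.

Yes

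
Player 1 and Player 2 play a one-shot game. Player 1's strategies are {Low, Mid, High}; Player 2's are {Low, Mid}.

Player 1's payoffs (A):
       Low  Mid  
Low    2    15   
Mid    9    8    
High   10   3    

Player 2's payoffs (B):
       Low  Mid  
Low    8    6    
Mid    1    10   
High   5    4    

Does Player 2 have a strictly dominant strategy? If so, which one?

No strictly dominant strategy

Check whether one of Player 2's strategies beats all alternatives regardless of what the opponent does.
Low is not dominant: against Mid, Mid gives 10 > 1.
Mid is not dominant: against Low, Low gives 8 > 6.
No single strategy is best against every opponent action.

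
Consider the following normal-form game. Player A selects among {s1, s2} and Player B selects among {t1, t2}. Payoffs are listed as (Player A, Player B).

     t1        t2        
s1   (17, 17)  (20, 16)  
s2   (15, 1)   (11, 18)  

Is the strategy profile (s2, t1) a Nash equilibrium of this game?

No

Holding Player B at t1: Player A gets 15 from s2 but could get 17 by switching to s1. Player A has a profitable deviation.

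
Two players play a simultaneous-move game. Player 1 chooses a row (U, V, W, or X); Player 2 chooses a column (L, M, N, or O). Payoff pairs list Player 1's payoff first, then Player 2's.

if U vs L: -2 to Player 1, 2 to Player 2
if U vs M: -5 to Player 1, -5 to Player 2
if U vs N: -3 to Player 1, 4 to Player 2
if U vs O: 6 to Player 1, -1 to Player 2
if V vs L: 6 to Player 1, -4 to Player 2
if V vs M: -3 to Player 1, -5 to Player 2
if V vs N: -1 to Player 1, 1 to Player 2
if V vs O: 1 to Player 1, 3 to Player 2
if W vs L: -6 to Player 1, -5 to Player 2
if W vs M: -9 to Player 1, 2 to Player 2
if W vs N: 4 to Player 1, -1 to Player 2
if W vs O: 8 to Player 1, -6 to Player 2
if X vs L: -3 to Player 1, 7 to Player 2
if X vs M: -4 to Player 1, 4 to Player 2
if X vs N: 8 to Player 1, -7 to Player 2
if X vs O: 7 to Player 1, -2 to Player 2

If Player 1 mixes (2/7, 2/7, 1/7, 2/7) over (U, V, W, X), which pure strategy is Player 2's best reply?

Player 2's best reply maximizes expected payoff against the mix.
L: (2/7)·2 + (2/7)·(-4) + (1/7)·(-5) + (2/7)·7 = 5/7
M: (2/7)·(-5) + (2/7)·(-5) + (1/7)·2 + (2/7)·4 = -10/7
N: (2/7)·4 + (2/7)·1 + (1/7)·(-1) + (2/7)·(-7) = -5/7
O: (2/7)·(-1) + (2/7)·3 + (1/7)·(-6) + (2/7)·(-2) = -6/7
Highest expected payoff is 5/7, from L.

L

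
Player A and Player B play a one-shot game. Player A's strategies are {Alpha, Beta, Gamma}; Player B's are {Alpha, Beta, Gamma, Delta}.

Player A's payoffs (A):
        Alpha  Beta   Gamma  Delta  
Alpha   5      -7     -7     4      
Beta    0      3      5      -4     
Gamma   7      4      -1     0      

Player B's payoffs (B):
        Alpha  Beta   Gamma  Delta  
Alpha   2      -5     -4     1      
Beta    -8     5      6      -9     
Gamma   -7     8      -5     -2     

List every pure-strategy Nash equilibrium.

Check mutual best responses: a cell is a NE iff neither player can gain by unilaterally deviating.
Player A's best responses — vs Alpha: Gamma (payoff 7); vs Beta: Gamma (payoff 4); vs Gamma: Beta (payoff 5); vs Delta: Alpha (payoff 4).
Player B's best responses — vs Alpha: Alpha (payoff 2); vs Beta: Gamma (payoff 6); vs Gamma: Beta (payoff 8).
Mutual best responses occur at (Beta, Gamma) and (Gamma, Beta); at each, neither player gains by switching.

(Beta, Gamma) and (Gamma, Beta)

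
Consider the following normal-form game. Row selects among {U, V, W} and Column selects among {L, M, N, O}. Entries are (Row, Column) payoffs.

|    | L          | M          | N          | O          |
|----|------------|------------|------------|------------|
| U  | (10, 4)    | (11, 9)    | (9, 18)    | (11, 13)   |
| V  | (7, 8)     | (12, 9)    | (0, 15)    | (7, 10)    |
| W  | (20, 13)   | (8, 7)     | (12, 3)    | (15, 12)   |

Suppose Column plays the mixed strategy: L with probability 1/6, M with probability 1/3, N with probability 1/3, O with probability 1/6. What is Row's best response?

Compute Row's expected payoff from each pure strategy against the given mix.
U: (1/6)·10 + (1/3)·11 + (1/3)·9 + (1/6)·11 = 61/6
V: (1/6)·7 + (1/3)·12 + (1/3)·0 + (1/6)·7 = 19/3
W: (1/6)·20 + (1/3)·8 + (1/3)·12 + (1/6)·15 = 25/2
Highest expected payoff is 25/2, from W.

W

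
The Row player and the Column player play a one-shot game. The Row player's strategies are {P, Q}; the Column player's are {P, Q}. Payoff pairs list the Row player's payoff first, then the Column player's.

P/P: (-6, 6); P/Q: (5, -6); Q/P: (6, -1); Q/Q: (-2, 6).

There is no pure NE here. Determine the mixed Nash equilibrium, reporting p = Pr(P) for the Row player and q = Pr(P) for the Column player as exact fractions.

p = 7/19, q = 7/19

Each player's mixing probability is pinned down by making the *other* player indifferent.
The Column player indifferent between P and Q: p·6 + (1−p)·(-1) = p·(-6) + (1−p)·6 ⟹ (-1) + 7p = 6 + (-12)p ⟹ p = 7/19.
The Row player indifferent between P and Q: q·(-6) + (1−q)·5 = q·6 + (1−q)·(-2) ⟹ 5 + (-11)q = (-2) + 8q ⟹ q = 7/19.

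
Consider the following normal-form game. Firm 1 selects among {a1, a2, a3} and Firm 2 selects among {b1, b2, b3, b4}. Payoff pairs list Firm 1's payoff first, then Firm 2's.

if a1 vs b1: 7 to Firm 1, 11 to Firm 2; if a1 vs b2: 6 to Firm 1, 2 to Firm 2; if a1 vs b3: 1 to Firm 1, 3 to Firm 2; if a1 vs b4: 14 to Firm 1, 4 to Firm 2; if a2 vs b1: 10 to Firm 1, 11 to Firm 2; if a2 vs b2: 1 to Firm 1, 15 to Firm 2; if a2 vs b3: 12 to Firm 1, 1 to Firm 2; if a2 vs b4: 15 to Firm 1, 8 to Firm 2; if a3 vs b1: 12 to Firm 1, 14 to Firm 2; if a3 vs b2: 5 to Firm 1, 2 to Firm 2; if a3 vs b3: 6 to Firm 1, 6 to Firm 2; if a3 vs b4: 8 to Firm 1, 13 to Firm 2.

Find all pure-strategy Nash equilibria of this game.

Find each player's best response to every opponent strategy; NE are the intersections.
Firm 1's best responses — vs b1: a3 (payoff 12); vs b2: a1 (payoff 6); vs b3: a2 (payoff 12); vs b4: a2 (payoff 15).
Firm 2's best responses — vs a1: b1 (payoff 11); vs a2: b2 (payoff 15); vs a3: b1 (payoff 14).
The only mutual best response is (a3, b1); neither player gains by switching there.

(a3, b1)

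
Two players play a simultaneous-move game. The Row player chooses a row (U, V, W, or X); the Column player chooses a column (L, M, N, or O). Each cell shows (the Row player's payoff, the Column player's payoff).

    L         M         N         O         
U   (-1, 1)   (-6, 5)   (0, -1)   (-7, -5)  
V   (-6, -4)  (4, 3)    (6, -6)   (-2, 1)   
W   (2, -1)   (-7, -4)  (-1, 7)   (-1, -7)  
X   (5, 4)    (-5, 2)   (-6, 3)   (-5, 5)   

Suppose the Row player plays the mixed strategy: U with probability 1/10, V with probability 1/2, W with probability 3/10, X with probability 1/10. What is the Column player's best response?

M

Compute the Column player's expected payoff from each pure strategy against the given mix.
L: (1/10)·1 + (1/2)·(-4) + (3/10)·(-1) + (1/10)·4 = -9/5
M: (1/10)·5 + (1/2)·3 + (3/10)·(-4) + (1/10)·2 = 1
N: (1/10)·(-1) + (1/2)·(-6) + (3/10)·7 + (1/10)·3 = -7/10
O: (1/10)·(-5) + (1/2)·1 + (3/10)·(-7) + (1/10)·5 = -8/5
Highest expected payoff is 1, from M.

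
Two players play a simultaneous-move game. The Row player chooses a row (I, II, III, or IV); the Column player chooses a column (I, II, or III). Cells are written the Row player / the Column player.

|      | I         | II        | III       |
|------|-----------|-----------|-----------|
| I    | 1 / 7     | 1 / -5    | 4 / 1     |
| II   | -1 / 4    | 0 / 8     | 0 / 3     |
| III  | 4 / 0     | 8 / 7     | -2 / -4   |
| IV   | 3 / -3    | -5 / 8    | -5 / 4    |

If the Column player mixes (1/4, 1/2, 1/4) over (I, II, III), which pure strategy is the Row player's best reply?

The Row player's best reply maximizes expected payoff against the mix.
I: (1/4)·1 + (1/2)·1 + (1/4)·4 = 7/4
II: (1/4)·(-1) + (1/2)·0 + (1/4)·0 = -1/4
III: (1/4)·4 + (1/2)·8 + (1/4)·(-2) = 9/2
IV: (1/4)·3 + (1/2)·(-5) + (1/4)·(-5) = -3
Highest expected payoff is 9/2, from III.

III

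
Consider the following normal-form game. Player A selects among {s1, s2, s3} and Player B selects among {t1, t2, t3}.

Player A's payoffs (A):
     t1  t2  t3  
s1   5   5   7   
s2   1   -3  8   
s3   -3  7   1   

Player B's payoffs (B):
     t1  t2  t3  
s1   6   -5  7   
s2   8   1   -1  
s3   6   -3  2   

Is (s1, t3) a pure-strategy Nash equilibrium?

Holding Player B at t3: Player A gets 7 from s1 but could get 8 by switching to s2. Player A has a profitable deviation.

No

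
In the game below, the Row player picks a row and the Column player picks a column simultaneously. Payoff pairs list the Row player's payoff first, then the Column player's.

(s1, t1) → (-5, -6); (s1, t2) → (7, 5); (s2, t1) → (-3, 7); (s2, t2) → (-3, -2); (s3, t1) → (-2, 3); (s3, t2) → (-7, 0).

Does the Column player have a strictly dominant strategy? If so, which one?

A strategy is strictly dominant if it gives the Column player a strictly higher payoff than every other strategy, against every choice by the opponent.
t1 is not dominant: against s1, t2 gives 5 > -6.
t2 is not dominant: against s2, t1 gives 7 > -2.
No single strategy is best against every opponent action.

None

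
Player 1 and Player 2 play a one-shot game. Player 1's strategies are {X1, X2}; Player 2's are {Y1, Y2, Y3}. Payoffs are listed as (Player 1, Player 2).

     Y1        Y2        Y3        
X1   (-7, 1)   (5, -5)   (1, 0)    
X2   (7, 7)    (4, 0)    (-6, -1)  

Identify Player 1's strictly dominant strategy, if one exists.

A strategy is strictly dominant if it gives Player 1 a strictly higher payoff than every other strategy, against every choice by the opponent.
X1 is not dominant: against Y1, X2 gives 7 > -7.
X2 is not dominant: against Y2, X1 gives 5 > 4.
No single strategy is best against every opponent action.

No strictly dominant strategy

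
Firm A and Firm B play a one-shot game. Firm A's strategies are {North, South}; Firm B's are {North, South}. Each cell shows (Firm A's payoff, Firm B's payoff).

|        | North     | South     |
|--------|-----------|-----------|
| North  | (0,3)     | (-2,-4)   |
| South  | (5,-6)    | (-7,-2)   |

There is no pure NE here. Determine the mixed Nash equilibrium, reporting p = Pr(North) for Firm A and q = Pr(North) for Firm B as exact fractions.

In a mixed NE each player is indifferent between their pure strategies, so the opponent's mix sets the indifference.
Firm B indifferent between North and South: p·3 + (1−p)·(-6) = p·(-4) + (1−p)·(-2) ⟹ (-6) + 9p = (-2) + (-2)p ⟹ p = 4/11.
Firm A indifferent between North and South: q·0 + (1−q)·(-2) = q·5 + (1−q)·(-7) ⟹ (-2) + 2q = (-7) + 12q ⟹ q = 1/2.

p = 4/11, q = 1/2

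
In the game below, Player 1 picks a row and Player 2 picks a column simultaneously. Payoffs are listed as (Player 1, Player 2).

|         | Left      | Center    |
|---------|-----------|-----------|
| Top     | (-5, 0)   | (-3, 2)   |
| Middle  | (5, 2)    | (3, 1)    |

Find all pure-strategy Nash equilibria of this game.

A profile is a Nash equilibrium when each player is best-responding to the other.
Player 1's best responses — vs Left: Middle (payoff 5); vs Center: Middle (payoff 3).
Player 2's best responses — vs Top: Center (payoff 2); vs Middle: Left (payoff 2).
The only mutual best response is (Middle, Left); neither player gains by switching there.

(Middle, Left)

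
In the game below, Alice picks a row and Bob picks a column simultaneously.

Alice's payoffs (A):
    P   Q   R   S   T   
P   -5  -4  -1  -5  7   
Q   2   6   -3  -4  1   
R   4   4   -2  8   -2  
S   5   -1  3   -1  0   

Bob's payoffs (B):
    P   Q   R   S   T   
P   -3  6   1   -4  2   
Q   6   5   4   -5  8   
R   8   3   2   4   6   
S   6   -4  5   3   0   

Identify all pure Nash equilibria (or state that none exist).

Check mutual best responses: a cell is a NE iff neither player can gain by unilaterally deviating.
Alice's best responses — vs P: S (payoff 5); vs Q: Q (payoff 6); vs R: S (payoff 3); vs S: R (payoff 8); vs T: P (payoff 7).
Bob's best responses — vs P: Q (payoff 6); vs Q: T (payoff 8); vs R: P (payoff 8); vs S: P (payoff 6).
The only mutual best response is (S, P); neither player gains by switching there.

(S, P)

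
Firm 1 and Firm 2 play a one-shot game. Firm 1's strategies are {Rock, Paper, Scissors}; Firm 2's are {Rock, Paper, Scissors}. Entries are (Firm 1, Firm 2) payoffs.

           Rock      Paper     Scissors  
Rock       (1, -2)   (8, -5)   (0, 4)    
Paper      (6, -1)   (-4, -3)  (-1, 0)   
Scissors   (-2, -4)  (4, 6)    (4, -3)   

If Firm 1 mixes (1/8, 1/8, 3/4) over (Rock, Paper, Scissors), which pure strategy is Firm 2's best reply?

Firm 2's best reply maximizes expected payoff against the mix.
Rock: (1/8)·(-2) + (1/8)·(-1) + (3/4)·(-4) = -27/8
Paper: (1/8)·(-5) + (1/8)·(-3) + (3/4)·6 = 7/2
Scissors: (1/8)·4 + (1/8)·0 + (3/4)·(-3) = -7/4
Highest expected payoff is 7/2, from Paper.

Paper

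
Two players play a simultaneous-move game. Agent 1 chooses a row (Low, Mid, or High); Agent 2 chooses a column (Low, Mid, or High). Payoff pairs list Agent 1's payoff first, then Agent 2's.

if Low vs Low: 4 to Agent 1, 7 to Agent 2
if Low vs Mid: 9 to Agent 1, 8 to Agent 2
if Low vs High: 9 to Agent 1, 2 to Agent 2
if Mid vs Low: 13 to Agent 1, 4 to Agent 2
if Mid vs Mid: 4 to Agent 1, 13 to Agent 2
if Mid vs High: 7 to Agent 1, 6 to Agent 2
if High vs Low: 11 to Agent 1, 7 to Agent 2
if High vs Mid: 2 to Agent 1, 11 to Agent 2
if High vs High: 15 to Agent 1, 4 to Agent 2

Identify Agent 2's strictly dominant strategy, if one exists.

Check whether one of Agent 2's strategies beats all alternatives regardless of what the opponent does.
Mid strictly dominates: vs Low: 8 > each of {7, 2}; vs Mid: 13 > each of {4, 6}; vs High: 11 > each of {7, 4}.

Mid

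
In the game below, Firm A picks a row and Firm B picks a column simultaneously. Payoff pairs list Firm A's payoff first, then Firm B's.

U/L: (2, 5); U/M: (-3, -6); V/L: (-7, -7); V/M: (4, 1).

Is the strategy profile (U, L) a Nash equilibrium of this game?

Holding Firm B at L: Firm A gets 2 from U, versus -7 from V. No profitable deviation for Firm A.
Holding Firm A at U: Firm B gets 5 from L, versus -6 from M. No profitable deviation for Firm B either.

Yes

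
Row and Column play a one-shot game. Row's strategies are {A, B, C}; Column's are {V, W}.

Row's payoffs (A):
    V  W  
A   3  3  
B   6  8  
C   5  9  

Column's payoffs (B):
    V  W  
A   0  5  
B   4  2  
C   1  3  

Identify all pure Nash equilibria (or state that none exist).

A profile is a Nash equilibrium when each player is best-responding to the other.
Row's best responses — vs V: B (payoff 6); vs W: C (payoff 9).
Column's best responses — vs A: W (payoff 5); vs B: V (payoff 4); vs C: W (payoff 3).
Mutual best responses occur at (B, V) and (C, W); at each, neither player gains by switching.

(B, V) and (C, W)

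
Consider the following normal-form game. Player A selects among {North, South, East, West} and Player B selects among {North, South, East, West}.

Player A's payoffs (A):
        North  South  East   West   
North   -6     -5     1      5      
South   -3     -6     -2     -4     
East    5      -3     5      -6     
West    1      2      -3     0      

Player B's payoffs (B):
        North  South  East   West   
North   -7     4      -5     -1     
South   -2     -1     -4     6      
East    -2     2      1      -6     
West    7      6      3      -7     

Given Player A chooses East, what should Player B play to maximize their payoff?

South

With Player A fixed at East, Player B's payoffs are: North → -2, South → 2, East → 1, West → -6.
The maximum is 2, achieved by South.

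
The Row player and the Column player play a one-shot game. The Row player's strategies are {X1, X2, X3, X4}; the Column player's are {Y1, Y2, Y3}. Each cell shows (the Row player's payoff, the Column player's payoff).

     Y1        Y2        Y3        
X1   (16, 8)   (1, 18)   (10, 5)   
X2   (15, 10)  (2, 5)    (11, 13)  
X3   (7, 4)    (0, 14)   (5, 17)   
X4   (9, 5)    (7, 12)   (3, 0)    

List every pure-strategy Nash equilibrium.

(X2, Y3) and (X4, Y2)

Check mutual best responses: a cell is a NE iff neither player can gain by unilaterally deviating.
The Row player's best responses — vs Y1: X1 (payoff 16); vs Y2: X4 (payoff 7); vs Y3: X2 (payoff 11).
The Column player's best responses — vs X1: Y2 (payoff 18); vs X2: Y3 (payoff 13); vs X3: Y3 (payoff 17); vs X4: Y2 (payoff 12).
Mutual best responses occur at (X2, Y3) and (X4, Y2); at each, neither player gains by switching.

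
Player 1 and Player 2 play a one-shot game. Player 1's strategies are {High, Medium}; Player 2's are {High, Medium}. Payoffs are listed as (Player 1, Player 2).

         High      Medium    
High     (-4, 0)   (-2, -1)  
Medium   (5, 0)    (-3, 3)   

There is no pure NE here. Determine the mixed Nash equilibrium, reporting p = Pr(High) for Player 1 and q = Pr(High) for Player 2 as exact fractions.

In a mixed NE each player is indifferent between their pure strategies, so the opponent's mix sets the indifference.
Player 2 indifferent between High and Medium: p·0 + (1−p)·0 = p·(-1) + (1−p)·3 ⟹ 0 + 0p = 3 + (-4)p ⟹ p = 3/4.
Player 1 indifferent between High and Medium: q·(-4) + (1−q)·(-2) = q·5 + (1−q)·(-3) ⟹ (-2) + (-2)q = (-3) + 8q ⟹ q = 1/10.

p = 3/4, q = 1/10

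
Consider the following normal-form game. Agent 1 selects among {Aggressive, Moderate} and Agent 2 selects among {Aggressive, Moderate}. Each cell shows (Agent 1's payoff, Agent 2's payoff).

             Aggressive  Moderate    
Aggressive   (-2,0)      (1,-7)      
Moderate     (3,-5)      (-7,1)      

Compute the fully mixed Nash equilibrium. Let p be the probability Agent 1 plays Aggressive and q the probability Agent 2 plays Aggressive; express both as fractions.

Each player's mixing probability is pinned down by making the *other* player indifferent.
Agent 2 indifferent between Aggressive and Moderate: p·0 + (1−p)·(-5) = p·(-7) + (1−p)·1 ⟹ (-5) + 5p = 1 + (-8)p ⟹ p = 6/13.
Agent 1 indifferent between Aggressive and Moderate: q·(-2) + (1−q)·1 = q·3 + (1−q)·(-7) ⟹ 1 + (-3)q = (-7) + 10q ⟹ q = 8/13.

p = 6/13, q = 8/13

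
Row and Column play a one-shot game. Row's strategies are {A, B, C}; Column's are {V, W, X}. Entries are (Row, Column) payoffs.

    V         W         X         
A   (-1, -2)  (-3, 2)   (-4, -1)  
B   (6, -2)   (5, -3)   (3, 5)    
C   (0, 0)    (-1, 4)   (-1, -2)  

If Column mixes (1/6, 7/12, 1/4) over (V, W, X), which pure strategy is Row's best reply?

Compute Row's expected payoff from each pure strategy against the given mix.
A: (1/6)·(-1) + (7/12)·(-3) + (1/4)·(-4) = -35/12
B: (1/6)·6 + (7/12)·5 + (1/4)·3 = 14/3
C: (1/6)·0 + (7/12)·(-1) + (1/4)·(-1) = -5/6
Highest expected payoff is 14/3, from B.

B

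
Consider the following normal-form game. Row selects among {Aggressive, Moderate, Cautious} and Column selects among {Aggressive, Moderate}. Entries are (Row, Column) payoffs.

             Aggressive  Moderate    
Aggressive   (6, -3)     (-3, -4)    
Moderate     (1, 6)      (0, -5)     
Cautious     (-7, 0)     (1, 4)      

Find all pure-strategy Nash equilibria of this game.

Check mutual best responses: a cell is a NE iff neither player can gain by unilaterally deviating.
Row's best responses — vs Aggressive: Aggressive (payoff 6); vs Moderate: Cautious (payoff 1).
Column's best responses — vs Aggressive: Aggressive (payoff -3); vs Moderate: Aggressive (payoff 6); vs Cautious: Moderate (payoff 4).
Mutual best responses occur at (Aggressive, Aggressive) and (Cautious, Moderate); at each, neither player gains by switching.

(Aggressive, Aggressive) and (Cautious, Moderate)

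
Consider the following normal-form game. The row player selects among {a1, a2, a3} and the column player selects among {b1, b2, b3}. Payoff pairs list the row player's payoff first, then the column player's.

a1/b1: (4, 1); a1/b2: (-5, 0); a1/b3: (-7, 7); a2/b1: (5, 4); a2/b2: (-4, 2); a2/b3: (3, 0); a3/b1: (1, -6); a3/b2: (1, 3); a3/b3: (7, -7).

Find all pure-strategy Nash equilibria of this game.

(a2, b1) and (a3, b2)

A profile is a Nash equilibrium when each player is best-responding to the other.
The row player's best responses — vs b1: a2 (payoff 5); vs b2: a3 (payoff 1); vs b3: a3 (payoff 7).
The column player's best responses — vs a1: b3 (payoff 7); vs a2: b1 (payoff 4); vs a3: b2 (payoff 3).
Mutual best responses occur at (a2, b1) and (a3, b2); at each, neither player gains by switching.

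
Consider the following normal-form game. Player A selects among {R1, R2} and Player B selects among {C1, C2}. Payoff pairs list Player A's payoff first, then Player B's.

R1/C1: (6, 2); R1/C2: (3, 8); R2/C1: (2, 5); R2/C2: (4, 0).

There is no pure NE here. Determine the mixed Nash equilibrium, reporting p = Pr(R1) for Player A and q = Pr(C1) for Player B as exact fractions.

In a mixed NE each player is indifferent between their pure strategies, so the opponent's mix sets the indifference.
Player B indifferent between C1 and C2: p·2 + (1−p)·5 = p·8 + (1−p)·0 ⟹ 5 + (-3)p = 0 + 8p ⟹ p = 5/11.
Player A indifferent between R1 and R2: q·6 + (1−q)·3 = q·2 + (1−q)·4 ⟹ 3 + 3q = 4 + (-2)q ⟹ q = 1/5.

p = 5/11, q = 1/5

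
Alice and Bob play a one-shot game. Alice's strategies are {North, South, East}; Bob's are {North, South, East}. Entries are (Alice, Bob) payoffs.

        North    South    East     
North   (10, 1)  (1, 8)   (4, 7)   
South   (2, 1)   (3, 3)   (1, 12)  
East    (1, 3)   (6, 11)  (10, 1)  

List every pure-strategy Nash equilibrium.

A profile is a Nash equilibrium when each player is best-responding to the other.
Alice's best responses — vs North: North (payoff 10); vs South: East (payoff 6); vs East: East (payoff 10).
Bob's best responses — vs North: South (payoff 8); vs South: East (payoff 12); vs East: South (payoff 11).
The only mutual best response is (East, South); neither player gains by switching there.

(East, South)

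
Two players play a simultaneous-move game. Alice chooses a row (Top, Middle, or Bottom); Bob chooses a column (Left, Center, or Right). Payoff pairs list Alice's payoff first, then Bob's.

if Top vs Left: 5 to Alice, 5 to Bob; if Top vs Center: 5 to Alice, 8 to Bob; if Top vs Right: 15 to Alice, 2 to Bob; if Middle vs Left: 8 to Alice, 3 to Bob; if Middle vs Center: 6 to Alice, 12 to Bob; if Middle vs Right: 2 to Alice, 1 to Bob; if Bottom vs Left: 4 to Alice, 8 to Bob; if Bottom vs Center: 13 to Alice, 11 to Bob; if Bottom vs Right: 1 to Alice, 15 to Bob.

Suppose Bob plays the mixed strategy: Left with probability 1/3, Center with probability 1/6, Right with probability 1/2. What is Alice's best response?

Top

Compute Alice's expected payoff from each pure strategy against the given mix.
Top: (1/3)·5 + (1/6)·5 + (1/2)·15 = 10
Middle: (1/3)·8 + (1/6)·6 + (1/2)·2 = 14/3
Bottom: (1/3)·4 + (1/6)·13 + (1/2)·1 = 4
Highest expected payoff is 10, from Top.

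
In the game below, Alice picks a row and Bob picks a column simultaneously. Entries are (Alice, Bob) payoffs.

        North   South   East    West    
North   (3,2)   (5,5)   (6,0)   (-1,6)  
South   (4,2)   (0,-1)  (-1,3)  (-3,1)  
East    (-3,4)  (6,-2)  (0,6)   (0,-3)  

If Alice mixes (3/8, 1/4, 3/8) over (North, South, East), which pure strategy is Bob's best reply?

Bob's best reply maximizes expected payoff against the mix.
North: (3/8)·2 + (1/4)·2 + (3/8)·4 = 11/4
South: (3/8)·5 + (1/4)·(-1) + (3/8)·(-2) = 7/8
East: (3/8)·0 + (1/4)·3 + (3/8)·6 = 3
West: (3/8)·6 + (1/4)·1 + (3/8)·(-3) = 11/8
Highest expected payoff is 3, from East.

East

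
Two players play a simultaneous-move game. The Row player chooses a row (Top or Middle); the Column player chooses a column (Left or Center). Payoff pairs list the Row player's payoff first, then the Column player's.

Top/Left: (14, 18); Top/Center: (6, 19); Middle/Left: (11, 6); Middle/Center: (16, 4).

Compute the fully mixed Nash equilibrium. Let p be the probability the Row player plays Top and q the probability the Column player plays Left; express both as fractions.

In a mixed NE each player is indifferent between their pure strategies, so the opponent's mix sets the indifference.
The Column player indifferent between Left and Center: p·18 + (1−p)·6 = p·19 + (1−p)·4 ⟹ 6 + 12p = 4 + 15p ⟹ p = 2/3.
The Row player indifferent between Top and Middle: q·14 + (1−q)·6 = q·11 + (1−q)·16 ⟹ 6 + 8q = 16 + (-5)q ⟹ q = 10/13.

p = 2/3, q = 10/13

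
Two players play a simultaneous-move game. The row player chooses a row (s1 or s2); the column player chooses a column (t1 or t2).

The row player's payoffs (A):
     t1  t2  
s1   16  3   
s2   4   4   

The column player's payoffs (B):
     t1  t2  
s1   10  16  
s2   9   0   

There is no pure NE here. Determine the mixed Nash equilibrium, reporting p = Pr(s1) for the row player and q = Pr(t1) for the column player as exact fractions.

p = 3/5, q = 1/13

In a mixed NE each player is indifferent between their pure strategies, so the opponent's mix sets the indifference.
The column player indifferent between t1 and t2: p·10 + (1−p)·9 = p·16 + (1−p)·0 ⟹ 9 + 1p = 0 + 16p ⟹ p = 3/5.
The row player indifferent between s1 and s2: q·16 + (1−q)·3 = q·4 + (1−q)·4 ⟹ 3 + 13q = 4 + 0q ⟹ q = 1/13.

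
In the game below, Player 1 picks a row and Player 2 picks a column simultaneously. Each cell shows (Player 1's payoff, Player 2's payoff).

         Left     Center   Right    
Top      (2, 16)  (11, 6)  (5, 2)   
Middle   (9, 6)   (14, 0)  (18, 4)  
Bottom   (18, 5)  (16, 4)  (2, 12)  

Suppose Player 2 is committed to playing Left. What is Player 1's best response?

Bottom

With Player 2 fixed at Left, Player 1's payoffs are: Top → 2, Middle → 9, Bottom → 18.
The maximum is 18, achieved by Bottom.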